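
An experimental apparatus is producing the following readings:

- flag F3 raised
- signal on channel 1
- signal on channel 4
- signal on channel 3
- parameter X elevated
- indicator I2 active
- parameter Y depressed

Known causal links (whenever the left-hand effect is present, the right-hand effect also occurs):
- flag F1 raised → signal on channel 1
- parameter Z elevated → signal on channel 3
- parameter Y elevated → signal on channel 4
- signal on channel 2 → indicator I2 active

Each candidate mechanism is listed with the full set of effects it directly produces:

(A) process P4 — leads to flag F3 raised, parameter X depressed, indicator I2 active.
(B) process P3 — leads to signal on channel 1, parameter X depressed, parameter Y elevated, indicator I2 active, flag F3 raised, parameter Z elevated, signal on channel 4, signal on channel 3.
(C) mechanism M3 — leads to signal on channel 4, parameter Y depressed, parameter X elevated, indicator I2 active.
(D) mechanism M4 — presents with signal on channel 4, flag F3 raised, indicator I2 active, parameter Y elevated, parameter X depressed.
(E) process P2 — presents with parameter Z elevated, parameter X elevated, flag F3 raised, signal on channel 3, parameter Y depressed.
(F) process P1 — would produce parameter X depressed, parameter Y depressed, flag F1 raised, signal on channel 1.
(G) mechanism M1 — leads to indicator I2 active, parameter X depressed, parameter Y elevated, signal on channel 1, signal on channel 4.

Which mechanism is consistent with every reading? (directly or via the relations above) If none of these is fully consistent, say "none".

none

For each candidate, compare predicted effects to what was observed:
(A) process P4 — flag F3 raised match; signal on channel 1 miss; signal on channel 4 miss; signal on channel 3 miss; parameter X elevated miss; indicator I2 active match; parameter Y depressed miss
(B) process P3 — fails on parameter X elevated, parameter Y depressed (predicts parameter X depressed, not parameter X elevated; predicts parameter Y elevated, not parameter Y depressed)
(C) mechanism M3 — flag F3 raised miss; signal on channel 1 miss; signal on channel 4 match; signal on channel 3 miss; parameter X elevated match; indicator I2 active match; parameter Y depressed match
(D) mechanism M4 — fails on signal on channel 1, signal on channel 3, parameter X elevated, parameter Y depressed (predicts parameter X depressed, not parameter X elevated; predicts parameter Y elevated, not parameter Y depressed)
(E) process P2 — does not account for signal on channel 1, signal on channel 4, indicator I2 active
(F) process P1 — flag F3 raised miss; signal on channel 1 match; signal on channel 4 miss; signal on channel 3 miss; parameter X elevated miss; indicator I2 active miss; parameter Y depressed match
(G) mechanism M1 — fails on flag F3 raised, signal on channel 3, parameter X elevated, parameter Y depressed (predicts parameter X depressed, not parameter X elevated; predicts parameter Y elevated, not parameter Y depressed)
Every candidate fails on at least one observation.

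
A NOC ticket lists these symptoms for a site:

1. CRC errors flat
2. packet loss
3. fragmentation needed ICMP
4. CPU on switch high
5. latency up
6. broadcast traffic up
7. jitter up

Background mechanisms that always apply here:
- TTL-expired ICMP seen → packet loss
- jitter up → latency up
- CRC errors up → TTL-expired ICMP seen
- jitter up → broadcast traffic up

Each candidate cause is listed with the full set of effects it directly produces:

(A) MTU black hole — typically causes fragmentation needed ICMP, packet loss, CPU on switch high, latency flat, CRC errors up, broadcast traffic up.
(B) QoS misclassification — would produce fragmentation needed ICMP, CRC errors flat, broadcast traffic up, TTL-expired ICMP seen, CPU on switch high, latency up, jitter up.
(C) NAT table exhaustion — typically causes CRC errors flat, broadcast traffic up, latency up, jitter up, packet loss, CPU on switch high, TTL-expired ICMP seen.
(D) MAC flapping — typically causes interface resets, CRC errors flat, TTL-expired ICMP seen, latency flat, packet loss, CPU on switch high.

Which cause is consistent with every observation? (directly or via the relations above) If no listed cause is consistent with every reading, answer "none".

B

Testing each hypothesis:
(A) MTU black hole — CRC errors flat NO; packet loss yes; fragmentation needed ICMP yes; CPU on switch high yes; latency up NO; broadcast traffic up yes; jitter up NO
(B) QoS misclassification — CRC errors flat yes; packet loss yes (through TTL-expired ICMP seen → packet loss); fragmentation needed ICMP yes; CPU on switch high yes; latency up yes; broadcast traffic up yes; jitter up yes
(C) NAT table exhaustion — CRC errors flat yes; packet loss yes; fragmentation needed ICMP NO; CPU on switch high yes; latency up yes; broadcast traffic up yes; jitter up yes
(D) MAC flapping — fails on fragmentation needed ICMP, latency up, broadcast traffic up, jitter up (predicts latency flat, not latency up)
(B) alone accounts for all the evidence.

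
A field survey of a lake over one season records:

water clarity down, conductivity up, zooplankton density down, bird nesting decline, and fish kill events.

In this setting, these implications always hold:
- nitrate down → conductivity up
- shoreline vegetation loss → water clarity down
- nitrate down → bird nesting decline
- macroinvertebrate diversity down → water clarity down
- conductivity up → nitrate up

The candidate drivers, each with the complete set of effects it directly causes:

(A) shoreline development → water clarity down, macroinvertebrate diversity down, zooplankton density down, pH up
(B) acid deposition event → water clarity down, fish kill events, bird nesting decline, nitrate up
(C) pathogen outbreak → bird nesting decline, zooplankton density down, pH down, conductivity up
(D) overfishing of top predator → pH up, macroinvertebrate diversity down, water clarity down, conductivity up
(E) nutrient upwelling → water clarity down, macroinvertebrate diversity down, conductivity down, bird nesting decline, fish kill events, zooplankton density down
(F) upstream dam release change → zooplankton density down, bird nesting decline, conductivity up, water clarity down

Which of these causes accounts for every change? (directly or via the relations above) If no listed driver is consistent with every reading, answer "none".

Testing each hypothesis:
(A) shoreline development — does not account for conductivity up, bird nesting decline, fish kill events
(B) acid deposition event — water clarity down +; conductivity up -; zooplankton density down -; bird nesting decline +; fish kill events +
(C) pathogen outbreak — does not account for water clarity down, fish kill events
(D) overfishing of top predator — water clarity down +; conductivity up +; zooplankton density down -; bird nesting decline -; fish kill events -
(E) nutrient upwelling — fails on conductivity up (predicts conductivity down, not conductivity up)
(F) upstream dam release change — water clarity down +; conductivity up +; zooplankton density down +; bird nesting decline +; fish kill events -
No candidate is consistent with all observations.

none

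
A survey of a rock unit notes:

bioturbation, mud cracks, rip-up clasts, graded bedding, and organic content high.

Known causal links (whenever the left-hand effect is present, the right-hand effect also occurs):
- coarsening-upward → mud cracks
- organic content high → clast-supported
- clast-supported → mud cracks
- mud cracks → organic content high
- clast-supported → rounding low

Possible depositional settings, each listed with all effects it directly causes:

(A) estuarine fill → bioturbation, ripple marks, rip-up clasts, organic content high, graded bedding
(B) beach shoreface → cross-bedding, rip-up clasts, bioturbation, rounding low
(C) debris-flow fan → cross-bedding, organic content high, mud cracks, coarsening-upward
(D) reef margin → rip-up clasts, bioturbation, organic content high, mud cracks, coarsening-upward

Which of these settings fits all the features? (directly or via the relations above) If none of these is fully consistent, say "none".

Testing each hypothesis:
(A) estuarine fill — bioturbation +; mud cracks + (via organic content high → clast-supported → mud cracks); rip-up clasts +; graded bedding +; organic content high +
(B) beach shoreface — bioturbation +; mud cracks -; rip-up clasts +; graded bedding -; organic content high -
(C) debris-flow fan — does not account for bioturbation, rip-up clasts, graded bedding
(D) reef margin — does not account for graded bedding
(A) alone accounts for all the evidence.

A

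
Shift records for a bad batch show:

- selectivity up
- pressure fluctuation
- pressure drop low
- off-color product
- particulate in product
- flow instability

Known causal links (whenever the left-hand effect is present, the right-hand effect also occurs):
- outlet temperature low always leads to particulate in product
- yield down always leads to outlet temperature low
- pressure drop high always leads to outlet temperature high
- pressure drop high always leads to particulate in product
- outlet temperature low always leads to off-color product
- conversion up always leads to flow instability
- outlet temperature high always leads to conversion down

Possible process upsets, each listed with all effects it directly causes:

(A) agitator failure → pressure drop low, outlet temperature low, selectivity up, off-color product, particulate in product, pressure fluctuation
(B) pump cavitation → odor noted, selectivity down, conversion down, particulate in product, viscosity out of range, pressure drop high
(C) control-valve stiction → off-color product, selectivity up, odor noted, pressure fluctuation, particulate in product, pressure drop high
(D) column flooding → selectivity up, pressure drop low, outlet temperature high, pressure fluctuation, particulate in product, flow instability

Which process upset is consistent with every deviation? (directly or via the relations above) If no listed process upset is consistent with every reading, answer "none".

none

Per-candidate check:
(A) agitator failure — selectivity up +; pressure fluctuation +; pressure drop low +; off-color product +; particulate in product +; flow instability -
(B) pump cavitation — fails on selectivity up, pressure fluctuation, pressure drop low, off-color product, flow instability (predicts selectivity down, not selectivity up; predicts pressure drop high, not pressure drop low)
(C) control-valve stiction — fails on pressure drop low, flow instability (predicts pressure drop high, not pressure drop low)
(D) column flooding — selectivity up +; pressure fluctuation +; pressure drop low +; off-color product -; particulate in product +; flow instability +
None of the listed candidates fits everything.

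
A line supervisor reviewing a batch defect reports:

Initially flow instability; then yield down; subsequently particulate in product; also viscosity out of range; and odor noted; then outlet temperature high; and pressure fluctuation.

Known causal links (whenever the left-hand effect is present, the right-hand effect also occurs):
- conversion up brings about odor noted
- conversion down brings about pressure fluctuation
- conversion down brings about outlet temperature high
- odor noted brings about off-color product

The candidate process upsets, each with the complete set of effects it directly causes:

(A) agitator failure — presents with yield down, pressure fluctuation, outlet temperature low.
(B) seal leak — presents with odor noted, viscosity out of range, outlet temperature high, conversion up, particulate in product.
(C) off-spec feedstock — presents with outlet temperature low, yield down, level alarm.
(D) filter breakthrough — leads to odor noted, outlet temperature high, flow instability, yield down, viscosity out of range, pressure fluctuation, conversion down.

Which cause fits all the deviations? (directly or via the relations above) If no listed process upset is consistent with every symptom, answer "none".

Checking each candidate against the observations:
(A) agitator failure — flow instability NO; yield down yes; particulate in product NO; viscosity out of range NO; odor noted NO; outlet temperature high NO; pressure fluctuation yes
(B) seal leak — does not account for flow instability, yield down, pressure fluctuation
(C) off-spec feedstock — fails on flow instability, particulate in product, viscosity out of range, odor noted, outlet temperature high, pressure fluctuation (predicts outlet temperature low, not outlet temperature high)
(D) filter breakthrough — does not account for particulate in product
Every candidate fails on at least one observation.

none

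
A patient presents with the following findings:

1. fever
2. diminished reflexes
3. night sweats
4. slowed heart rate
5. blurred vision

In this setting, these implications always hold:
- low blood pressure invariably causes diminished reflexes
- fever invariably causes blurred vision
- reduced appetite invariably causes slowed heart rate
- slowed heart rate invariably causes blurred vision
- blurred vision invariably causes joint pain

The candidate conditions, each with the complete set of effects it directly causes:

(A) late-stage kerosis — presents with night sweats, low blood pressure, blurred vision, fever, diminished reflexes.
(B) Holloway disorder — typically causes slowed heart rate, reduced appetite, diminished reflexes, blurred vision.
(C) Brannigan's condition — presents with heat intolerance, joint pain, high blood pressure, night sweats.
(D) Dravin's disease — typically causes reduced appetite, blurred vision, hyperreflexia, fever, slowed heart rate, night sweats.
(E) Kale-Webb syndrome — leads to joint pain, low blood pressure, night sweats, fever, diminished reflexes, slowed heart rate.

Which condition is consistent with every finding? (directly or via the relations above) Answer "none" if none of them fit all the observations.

E

Checking each candidate against the observations:
(A) late-stage kerosis — fever yes; diminished reflexes yes; night sweats yes; slowed heart rate NO; blurred vision yes
(B) Holloway disorder — fever NO; diminished reflexes yes; night sweats NO; slowed heart rate yes; blurred vision yes
(C) Brannigan's condition — does not account for fever, diminished reflexes, slowed heart rate, blurred vision
(D) Dravin's disease — fails on diminished reflexes (predicts hyperreflexia, not diminished reflexes)
(E) Kale-Webb syndrome — fever yes; diminished reflexes yes; night sweats yes; slowed heart rate yes; blurred vision yes (via fever → blurred vision)
(E) is the only candidate with no mismatches.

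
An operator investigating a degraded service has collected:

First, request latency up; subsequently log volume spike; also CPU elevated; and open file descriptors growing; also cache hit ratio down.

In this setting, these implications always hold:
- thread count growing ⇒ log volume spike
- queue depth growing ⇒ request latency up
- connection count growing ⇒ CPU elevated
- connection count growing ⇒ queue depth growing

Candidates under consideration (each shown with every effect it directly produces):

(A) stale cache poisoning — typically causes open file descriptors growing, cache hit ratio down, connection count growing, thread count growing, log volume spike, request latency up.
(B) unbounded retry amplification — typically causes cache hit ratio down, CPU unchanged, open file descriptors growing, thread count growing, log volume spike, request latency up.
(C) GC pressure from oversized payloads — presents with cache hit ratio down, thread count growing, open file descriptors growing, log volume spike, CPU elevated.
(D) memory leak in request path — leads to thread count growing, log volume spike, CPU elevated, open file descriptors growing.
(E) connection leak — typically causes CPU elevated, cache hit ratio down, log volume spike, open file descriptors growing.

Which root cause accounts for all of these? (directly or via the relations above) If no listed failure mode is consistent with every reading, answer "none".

Checking each candidate against the observations:
(A) stale cache poisoning — accounts for every observation (CPU elevated via connection count growing → CPU elevated)
(B) unbounded retry amplification — request latency up +; log volume spike +; CPU elevated -; open file descriptors growing +; cache hit ratio down +
(C) GC pressure from oversized payloads — does not account for request latency up
(D) memory leak in request path — request latency up -; log volume spike +; CPU elevated +; open file descriptors growing +; cache hit ratio down -
(E) connection leak — does not account for request latency up
(A) is the only candidate with no mismatches.

A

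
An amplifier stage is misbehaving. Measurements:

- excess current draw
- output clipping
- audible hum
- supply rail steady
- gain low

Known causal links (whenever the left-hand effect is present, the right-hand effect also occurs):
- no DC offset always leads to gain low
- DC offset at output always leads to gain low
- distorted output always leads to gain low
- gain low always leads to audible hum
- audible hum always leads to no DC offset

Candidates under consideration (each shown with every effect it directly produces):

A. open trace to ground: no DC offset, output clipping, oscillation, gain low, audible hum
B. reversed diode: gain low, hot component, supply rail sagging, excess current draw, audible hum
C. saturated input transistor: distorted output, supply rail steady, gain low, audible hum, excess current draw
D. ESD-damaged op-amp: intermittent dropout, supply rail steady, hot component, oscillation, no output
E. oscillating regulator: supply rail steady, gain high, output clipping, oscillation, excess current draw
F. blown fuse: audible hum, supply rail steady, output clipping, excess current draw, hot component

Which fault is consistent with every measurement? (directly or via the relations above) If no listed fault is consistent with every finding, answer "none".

Checking each candidate against the observations:
(A) open trace to ground — excess current draw miss; output clipping match; audible hum match; supply rail steady miss; gain low match
(B) reversed diode — excess current draw match; output clipping miss; audible hum match; supply rail steady miss; gain low match
(C) saturated input transistor — excess current draw match; output clipping miss; audible hum match; supply rail steady match; gain low match
(D) ESD-damaged op-amp — does not account for excess current draw, output clipping, audible hum, gain low
(E) oscillating regulator — fails on audible hum, gain low (predicts gain high, not gain low)
(F) blown fuse — excess current draw match; output clipping match; audible hum match; supply rail steady match; gain low match (through audible hum → no DC offset → gain low)
Only (F) is consistent with every observation.

F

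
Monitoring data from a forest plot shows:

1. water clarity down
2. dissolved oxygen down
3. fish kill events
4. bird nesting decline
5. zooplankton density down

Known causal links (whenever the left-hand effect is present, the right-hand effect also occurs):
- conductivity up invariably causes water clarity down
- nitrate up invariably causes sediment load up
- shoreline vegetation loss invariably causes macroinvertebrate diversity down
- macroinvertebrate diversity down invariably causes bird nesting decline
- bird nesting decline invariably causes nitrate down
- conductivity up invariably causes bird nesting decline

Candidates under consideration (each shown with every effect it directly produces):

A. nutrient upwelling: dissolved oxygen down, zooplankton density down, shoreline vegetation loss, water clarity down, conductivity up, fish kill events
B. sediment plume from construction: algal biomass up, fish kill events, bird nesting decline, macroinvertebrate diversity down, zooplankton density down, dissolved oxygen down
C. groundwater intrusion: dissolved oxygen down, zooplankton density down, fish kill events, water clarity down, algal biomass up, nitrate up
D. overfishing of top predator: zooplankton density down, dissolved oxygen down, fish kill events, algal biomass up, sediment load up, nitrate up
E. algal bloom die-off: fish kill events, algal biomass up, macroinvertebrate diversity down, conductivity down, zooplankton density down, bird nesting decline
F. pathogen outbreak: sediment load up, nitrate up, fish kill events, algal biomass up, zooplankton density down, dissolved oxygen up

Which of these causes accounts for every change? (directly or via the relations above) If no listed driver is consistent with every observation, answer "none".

A

Per-candidate check:
(A) nutrient upwelling — water clarity down match; dissolved oxygen down match; fish kill events match; bird nesting decline match (via conductivity up → bird nesting decline); zooplankton density down match
(B) sediment plume from construction — water clarity down miss; dissolved oxygen down match; fish kill events match; bird nesting decline match; zooplankton density down match
(C) groundwater intrusion — does not account for bird nesting decline
(D) overfishing of top predator — does not account for water clarity down, bird nesting decline
(E) algal bloom die-off — does not account for water clarity down, dissolved oxygen down
(F) pathogen outbreak — water clarity down miss; dissolved oxygen down miss; fish kill events match; bird nesting decline miss; zooplankton density down match
(A) alone accounts for all the evidence.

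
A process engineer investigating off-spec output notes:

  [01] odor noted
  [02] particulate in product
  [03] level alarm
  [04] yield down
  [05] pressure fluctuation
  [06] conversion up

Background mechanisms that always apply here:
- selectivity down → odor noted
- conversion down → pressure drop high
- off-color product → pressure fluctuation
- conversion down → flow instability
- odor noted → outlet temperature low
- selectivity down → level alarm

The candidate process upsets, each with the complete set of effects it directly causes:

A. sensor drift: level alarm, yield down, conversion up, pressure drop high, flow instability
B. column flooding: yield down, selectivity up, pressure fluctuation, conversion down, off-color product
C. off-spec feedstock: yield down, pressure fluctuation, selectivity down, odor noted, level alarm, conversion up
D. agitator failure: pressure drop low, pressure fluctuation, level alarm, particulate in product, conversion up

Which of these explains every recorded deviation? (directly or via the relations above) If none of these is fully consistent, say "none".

Testing each hypothesis:
(A) sensor drift — does not account for odor noted, particulate in product, pressure fluctuation
(B) column flooding — fails on odor noted, particulate in product, level alarm, conversion up (predicts conversion down, not conversion up)
(C) off-spec feedstock — odor noted match; particulate in product miss; level alarm match; yield down match; pressure fluctuation match; conversion up match
(D) agitator failure — does not account for odor noted, yield down
None of the listed candidates fits everything.

none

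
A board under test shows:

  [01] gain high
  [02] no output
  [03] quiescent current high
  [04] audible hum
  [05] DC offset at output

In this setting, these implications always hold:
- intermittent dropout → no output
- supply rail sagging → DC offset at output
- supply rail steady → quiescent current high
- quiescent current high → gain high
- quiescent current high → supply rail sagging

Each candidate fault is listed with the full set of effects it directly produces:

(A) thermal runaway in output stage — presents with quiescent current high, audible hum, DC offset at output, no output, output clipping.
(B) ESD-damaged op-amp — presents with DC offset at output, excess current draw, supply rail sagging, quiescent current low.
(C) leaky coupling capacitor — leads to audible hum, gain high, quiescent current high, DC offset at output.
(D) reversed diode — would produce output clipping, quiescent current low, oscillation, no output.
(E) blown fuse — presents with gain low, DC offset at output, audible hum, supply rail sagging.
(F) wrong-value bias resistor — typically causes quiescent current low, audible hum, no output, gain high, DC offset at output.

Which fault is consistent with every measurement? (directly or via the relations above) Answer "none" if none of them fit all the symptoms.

A

Checking each candidate against the observations:
(A) thermal runaway in output stage — accounts for every observation (gain high through quiescent current high → gain high)
(B) ESD-damaged op-amp — fails on gain high, no output, quiescent current high, audible hum (predicts quiescent current low, not quiescent current high)
(C) leaky coupling capacitor — does not account for no output
(D) reversed diode — fails on gain high, quiescent current high, audible hum, DC offset at output (predicts quiescent current low, not quiescent current high)
(E) blown fuse — gain high NO; no output NO; quiescent current high NO; audible hum yes; DC offset at output yes
(F) wrong-value bias resistor — fails on quiescent current high (predicts quiescent current low, not quiescent current high)
Only (A) is consistent with every observation.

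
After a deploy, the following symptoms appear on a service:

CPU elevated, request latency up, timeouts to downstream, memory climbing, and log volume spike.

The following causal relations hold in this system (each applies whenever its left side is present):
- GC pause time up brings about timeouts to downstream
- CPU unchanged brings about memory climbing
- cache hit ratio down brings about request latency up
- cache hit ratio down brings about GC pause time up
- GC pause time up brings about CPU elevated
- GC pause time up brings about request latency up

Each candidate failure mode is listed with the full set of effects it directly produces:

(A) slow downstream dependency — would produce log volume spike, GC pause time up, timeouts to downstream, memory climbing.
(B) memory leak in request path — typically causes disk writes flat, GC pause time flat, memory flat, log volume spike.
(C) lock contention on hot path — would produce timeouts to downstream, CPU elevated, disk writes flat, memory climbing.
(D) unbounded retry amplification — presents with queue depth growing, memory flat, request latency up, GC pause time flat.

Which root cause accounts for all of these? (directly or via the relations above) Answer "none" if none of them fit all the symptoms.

A

Per-candidate check:
(A) slow downstream dependency — accounts for every observation (CPU elevated by GC pause time up → CPU elevated)
(B) memory leak in request path — CPU elevated -; request latency up -; timeouts to downstream -; memory climbing -; log volume spike +
(C) lock contention on hot path — does not account for request latency up, log volume spike
(D) unbounded retry amplification — fails on CPU elevated, timeouts to downstream, memory climbing, log volume spike (predicts memory flat, not memory climbing)
Only (A) is consistent with every observation.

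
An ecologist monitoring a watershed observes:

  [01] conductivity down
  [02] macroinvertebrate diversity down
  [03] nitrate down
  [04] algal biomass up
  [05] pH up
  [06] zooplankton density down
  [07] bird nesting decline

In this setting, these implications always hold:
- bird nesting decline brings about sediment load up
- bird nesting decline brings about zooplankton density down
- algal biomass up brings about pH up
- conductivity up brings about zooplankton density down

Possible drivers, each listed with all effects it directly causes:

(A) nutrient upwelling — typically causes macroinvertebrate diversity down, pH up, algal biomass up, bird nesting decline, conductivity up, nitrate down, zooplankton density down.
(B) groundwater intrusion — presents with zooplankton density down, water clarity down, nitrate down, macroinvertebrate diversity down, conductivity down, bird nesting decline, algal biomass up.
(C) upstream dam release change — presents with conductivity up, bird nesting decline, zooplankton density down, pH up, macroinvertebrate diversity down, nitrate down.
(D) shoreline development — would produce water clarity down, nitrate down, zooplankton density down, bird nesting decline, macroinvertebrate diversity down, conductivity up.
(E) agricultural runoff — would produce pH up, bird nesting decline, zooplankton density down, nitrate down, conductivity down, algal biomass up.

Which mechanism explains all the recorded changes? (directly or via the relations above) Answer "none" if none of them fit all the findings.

B

Testing each hypothesis:
(A) nutrient upwelling — conductivity down miss; macroinvertebrate diversity down match; nitrate down match; algal biomass up match; pH up match; zooplankton density down match; bird nesting decline match
(B) groundwater intrusion — accounts for every observation (pH up via algal biomass up → pH up)
(C) upstream dam release change — conductivity down miss; macroinvertebrate diversity down match; nitrate down match; algal biomass up miss; pH up match; zooplankton density down match; bird nesting decline match
(D) shoreline development — fails on conductivity down, algal biomass up, pH up (predicts conductivity up, not conductivity down)
(E) agricultural runoff — does not account for macroinvertebrate diversity down
Only (B) is consistent with every observation.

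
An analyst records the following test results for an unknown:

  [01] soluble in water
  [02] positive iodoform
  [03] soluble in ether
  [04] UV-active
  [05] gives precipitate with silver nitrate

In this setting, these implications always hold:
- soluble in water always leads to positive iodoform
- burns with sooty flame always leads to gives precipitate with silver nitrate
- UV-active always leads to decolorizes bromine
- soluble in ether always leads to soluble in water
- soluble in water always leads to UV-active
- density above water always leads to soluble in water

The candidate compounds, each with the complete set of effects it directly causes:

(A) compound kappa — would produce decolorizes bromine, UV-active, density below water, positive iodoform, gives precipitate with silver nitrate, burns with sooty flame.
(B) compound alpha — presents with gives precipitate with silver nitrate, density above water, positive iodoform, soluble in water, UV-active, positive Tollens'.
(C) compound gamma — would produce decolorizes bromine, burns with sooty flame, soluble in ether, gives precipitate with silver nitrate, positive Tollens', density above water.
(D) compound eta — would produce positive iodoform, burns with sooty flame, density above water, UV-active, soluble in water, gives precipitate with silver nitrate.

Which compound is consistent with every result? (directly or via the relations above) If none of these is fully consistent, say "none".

Per-candidate check:
(A) compound kappa — does not account for soluble in water, soluble in ether
(B) compound alpha — does not account for soluble in ether
(C) compound gamma — soluble in water ✓ (via density above water → soluble in water); positive iodoform ✓ (via density above water → soluble in water → positive iodoform); soluble in ether ✓; UV-active ✓ (via density above water → soluble in water → UV-active); gives precipitate with silver nitrate ✓
(D) compound eta — soluble in water ✓; positive iodoform ✓; soluble in ether ✗; UV-active ✓; gives precipitate with silver nitrate ✓
(C) alone accounts for all the evidence.

C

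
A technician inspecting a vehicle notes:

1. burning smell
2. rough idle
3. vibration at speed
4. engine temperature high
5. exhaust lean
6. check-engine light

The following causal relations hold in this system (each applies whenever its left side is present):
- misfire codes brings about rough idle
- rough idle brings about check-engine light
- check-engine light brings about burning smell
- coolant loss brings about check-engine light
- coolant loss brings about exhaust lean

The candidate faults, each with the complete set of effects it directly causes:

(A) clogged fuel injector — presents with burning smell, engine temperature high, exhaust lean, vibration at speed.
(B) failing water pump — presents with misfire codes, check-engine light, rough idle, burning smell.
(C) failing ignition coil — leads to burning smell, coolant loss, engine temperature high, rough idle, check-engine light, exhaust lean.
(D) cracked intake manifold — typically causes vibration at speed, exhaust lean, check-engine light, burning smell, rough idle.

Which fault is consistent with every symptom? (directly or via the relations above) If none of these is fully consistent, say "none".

none

Per-candidate check:
(A) clogged fuel injector — does not account for rough idle, check-engine light
(B) failing water pump — burning smell match; rough idle match; vibration at speed miss; engine temperature high miss; exhaust lean miss; check-engine light match
(C) failing ignition coil — burning smell match; rough idle match; vibration at speed miss; engine temperature high match; exhaust lean match; check-engine light match
(D) cracked intake manifold — burning smell match; rough idle match; vibration at speed match; engine temperature high miss; exhaust lean match; check-engine light match
None of the listed candidates fits everything.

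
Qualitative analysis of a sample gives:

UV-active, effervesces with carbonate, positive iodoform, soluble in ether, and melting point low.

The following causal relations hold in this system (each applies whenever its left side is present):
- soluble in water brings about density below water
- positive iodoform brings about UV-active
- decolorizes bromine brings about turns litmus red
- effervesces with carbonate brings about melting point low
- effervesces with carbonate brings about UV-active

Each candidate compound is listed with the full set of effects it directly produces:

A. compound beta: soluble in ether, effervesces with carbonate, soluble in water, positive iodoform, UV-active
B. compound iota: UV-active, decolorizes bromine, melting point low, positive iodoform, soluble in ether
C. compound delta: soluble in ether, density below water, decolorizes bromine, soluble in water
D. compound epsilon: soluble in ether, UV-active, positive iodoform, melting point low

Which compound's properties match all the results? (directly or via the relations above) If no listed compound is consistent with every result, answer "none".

Testing each hypothesis:
(A) compound beta — accounts for every observation (melting point low through effervesces with carbonate → melting point low)
(B) compound iota — UV-active ✓; effervesces with carbonate ✗; positive iodoform ✓; soluble in ether ✓; melting point low ✓
(C) compound delta — does not account for UV-active, effervesces with carbonate, positive iodoform, melting point low
(D) compound epsilon — UV-active ✓; effervesces with carbonate ✗; positive iodoform ✓; soluble in ether ✓; melting point low ✓
Only (A) is consistent with every observation.

A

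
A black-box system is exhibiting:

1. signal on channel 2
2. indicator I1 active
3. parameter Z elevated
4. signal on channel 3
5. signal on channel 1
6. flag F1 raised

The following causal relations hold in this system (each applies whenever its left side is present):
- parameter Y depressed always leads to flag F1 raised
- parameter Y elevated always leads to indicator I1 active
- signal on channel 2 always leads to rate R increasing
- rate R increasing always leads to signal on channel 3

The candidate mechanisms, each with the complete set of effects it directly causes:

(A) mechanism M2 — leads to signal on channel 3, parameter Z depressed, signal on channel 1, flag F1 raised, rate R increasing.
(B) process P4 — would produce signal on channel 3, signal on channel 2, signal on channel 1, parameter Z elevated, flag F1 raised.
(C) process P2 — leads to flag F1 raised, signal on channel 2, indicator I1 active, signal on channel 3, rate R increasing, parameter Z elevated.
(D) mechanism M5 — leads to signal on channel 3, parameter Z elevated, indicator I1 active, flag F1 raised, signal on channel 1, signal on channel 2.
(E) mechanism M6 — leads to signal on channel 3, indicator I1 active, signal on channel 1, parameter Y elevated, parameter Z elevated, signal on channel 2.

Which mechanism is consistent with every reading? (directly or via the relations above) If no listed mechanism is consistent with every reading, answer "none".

For each candidate, compare predicted effects to what was observed:
(A) mechanism M2 — signal on channel 2 ✗; indicator I1 active ✗; parameter Z elevated ✗; signal on channel 3 ✓; signal on channel 1 ✓; flag F1 raised ✓
(B) process P4 — signal on channel 2 ✓; indicator I1 active ✗; parameter Z elevated ✓; signal on channel 3 ✓; signal on channel 1 ✓; flag F1 raised ✓
(C) process P2 — does not account for signal on channel 1
(D) mechanism M5 — accounts for every observation
(E) mechanism M6 — signal on channel 2 ✓; indicator I1 active ✓; parameter Z elevated ✓; signal on channel 3 ✓; signal on channel 1 ✓; flag F1 raised ✗
Only (D) is consistent with every observation.

D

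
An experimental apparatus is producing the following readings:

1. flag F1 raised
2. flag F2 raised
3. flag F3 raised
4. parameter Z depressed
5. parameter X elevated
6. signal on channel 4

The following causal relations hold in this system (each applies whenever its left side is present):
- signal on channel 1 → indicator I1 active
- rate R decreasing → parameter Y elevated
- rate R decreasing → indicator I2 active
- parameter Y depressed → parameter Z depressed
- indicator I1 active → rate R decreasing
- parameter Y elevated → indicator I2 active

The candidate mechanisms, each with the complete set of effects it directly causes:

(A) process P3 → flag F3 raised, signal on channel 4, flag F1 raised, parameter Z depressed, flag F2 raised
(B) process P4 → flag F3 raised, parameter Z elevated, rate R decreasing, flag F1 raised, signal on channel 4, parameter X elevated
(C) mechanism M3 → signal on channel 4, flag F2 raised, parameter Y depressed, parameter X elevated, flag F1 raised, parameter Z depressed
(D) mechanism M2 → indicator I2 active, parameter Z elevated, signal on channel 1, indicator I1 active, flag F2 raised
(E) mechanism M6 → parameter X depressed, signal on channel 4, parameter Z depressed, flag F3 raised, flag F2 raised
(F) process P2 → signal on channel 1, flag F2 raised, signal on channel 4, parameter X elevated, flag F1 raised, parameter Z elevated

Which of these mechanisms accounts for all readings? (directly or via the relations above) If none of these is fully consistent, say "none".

Per-candidate check:
(A) process P3 — flag F1 raised yes; flag F2 raised yes; flag F3 raised yes; parameter Z depressed yes; parameter X elevated NO; signal on channel 4 yes
(B) process P4 — flag F1 raised yes; flag F2 raised NO; flag F3 raised yes; parameter Z depressed NO; parameter X elevated yes; signal on channel 4 yes
(C) mechanism M3 — flag F1 raised yes; flag F2 raised yes; flag F3 raised NO; parameter Z depressed yes; parameter X elevated yes; signal on channel 4 yes
(D) mechanism M2 — flag F1 raised NO; flag F2 raised yes; flag F3 raised NO; parameter Z depressed NO; parameter X elevated NO; signal on channel 4 NO
(E) mechanism M6 — flag F1 raised NO; flag F2 raised yes; flag F3 raised yes; parameter Z depressed yes; parameter X elevated NO; signal on channel 4 yes
(F) process P2 — flag F1 raised yes; flag F2 raised yes; flag F3 raised NO; parameter Z depressed NO; parameter X elevated yes; signal on channel 4 yes
Every candidate fails on at least one observation.

none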